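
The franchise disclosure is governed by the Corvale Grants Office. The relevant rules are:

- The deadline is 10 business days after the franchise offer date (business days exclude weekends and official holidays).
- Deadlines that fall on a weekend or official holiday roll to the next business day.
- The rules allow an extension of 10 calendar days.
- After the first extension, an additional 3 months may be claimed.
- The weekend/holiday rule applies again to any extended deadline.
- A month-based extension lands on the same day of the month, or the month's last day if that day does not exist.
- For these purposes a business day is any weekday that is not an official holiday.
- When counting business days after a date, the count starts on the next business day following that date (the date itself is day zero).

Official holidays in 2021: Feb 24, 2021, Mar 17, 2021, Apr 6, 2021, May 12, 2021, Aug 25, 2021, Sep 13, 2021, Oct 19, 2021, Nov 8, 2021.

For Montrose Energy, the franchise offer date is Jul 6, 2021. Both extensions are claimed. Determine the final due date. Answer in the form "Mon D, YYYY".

Nov 1, 2021

Starting the day after Jul 6, 2021 and counting 10 business days lands on Jul 20, 2021.
Jul 20, 2021 (Tuesday) is already a business day.
Add the 10 calendar-day extension to Jul 20, 2021: Jul 30, 2021.
Jul 30, 2021 falls on a Friday, which is a business day, so no adjustment is needed.
Applying the 3 months extension: 3 months after Jul 30, 2021 is Oct 30, 2021.
Oct 30, 2021 falls on a Saturday. Rolling to the next business day gives Nov 1, 2021, a Monday.
Deadline: Nov 1, 2021.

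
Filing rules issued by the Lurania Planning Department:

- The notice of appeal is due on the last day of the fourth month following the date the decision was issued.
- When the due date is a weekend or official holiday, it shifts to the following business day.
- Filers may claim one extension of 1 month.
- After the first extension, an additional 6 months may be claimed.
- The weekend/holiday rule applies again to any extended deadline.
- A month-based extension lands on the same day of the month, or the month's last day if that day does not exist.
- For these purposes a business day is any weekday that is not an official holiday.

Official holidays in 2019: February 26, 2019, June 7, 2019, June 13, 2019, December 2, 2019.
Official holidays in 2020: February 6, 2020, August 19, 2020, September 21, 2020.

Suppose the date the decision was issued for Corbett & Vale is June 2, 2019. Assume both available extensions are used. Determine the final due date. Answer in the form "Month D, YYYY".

June 3, 2020

4 months after June 2, 2019 is October 2019; that month ends on October 31, 2019.
October 31, 2019 falls on a Thursday, which is a business day, so no adjustment is needed.
The 1 month extension carries October 31, 2019 to November 30, 2019 (day 31 does not exist in November, so the month's last day is used).
November 30, 2019 is a Saturday; the next business day is December 3, 2019 (Tuesday).
Applying the 6 months extension: 6 months after December 3, 2019 is June 3, 2020.
June 3, 2020 is a Wednesday and not a listed holiday, so it stands.
The final due date is June 3, 2020.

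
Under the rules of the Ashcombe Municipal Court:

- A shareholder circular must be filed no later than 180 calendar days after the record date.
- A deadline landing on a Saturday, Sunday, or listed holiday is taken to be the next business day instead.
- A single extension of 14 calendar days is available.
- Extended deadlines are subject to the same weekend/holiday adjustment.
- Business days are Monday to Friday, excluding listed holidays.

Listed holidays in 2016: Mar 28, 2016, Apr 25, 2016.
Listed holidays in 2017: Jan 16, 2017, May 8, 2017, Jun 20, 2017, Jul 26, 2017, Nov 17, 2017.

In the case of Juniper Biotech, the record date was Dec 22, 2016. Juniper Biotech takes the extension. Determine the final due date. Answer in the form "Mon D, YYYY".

Jul 5, 2017

180 calendar days after Dec 22, 2016 is Jun 20, 2017.
Because Jun 20, 2017 is a listed holiday, the deadline becomes Jun 21, 2017 (Wednesday).
With the 14-day extension, Jun 21, 2017 becomes Jul 5, 2017.
Since Jul 5, 2017 is a Wednesday and not a holiday, the date is unchanged.
So the filing is due Jul 5, 2017.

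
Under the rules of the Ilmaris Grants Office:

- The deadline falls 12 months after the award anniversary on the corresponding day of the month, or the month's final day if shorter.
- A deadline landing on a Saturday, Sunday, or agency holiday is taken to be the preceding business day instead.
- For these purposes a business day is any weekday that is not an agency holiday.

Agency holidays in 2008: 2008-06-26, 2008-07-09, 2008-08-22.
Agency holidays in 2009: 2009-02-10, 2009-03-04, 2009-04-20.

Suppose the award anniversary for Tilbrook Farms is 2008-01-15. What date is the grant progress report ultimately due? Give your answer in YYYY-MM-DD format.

2009-01-15

12 months after 2008-01-15, on the same day of the month, is 2009-01-15.
Since 2009-01-15 is a Thursday and not a holiday, the date is unchanged.
Final deadline: 2009-01-15.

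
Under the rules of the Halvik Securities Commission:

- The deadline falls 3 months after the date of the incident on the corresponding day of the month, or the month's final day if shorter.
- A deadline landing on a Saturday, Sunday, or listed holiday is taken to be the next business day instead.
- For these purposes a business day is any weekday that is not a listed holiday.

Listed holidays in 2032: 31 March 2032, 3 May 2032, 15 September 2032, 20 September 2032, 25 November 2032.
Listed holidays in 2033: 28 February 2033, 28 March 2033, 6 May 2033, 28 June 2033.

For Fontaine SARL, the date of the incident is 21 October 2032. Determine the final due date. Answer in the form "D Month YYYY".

21 January 2033

Moving 3 months forward from 21 October 2032 on the corresponding day gives 21 January 2033.
21 January 2033 (Friday) is already a business day.
Final deadline: 21 January 2033.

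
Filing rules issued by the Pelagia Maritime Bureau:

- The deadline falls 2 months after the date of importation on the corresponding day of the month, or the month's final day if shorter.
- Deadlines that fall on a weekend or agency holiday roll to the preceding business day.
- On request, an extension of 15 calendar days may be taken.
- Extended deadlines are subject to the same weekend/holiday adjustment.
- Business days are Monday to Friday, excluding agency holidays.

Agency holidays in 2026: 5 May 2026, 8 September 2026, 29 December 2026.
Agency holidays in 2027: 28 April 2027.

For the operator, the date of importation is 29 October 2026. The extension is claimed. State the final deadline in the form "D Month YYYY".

2 months after 29 October 2026, on the same day of the month, is 29 December 2026.
Because 29 December 2026 is a listed holiday, the deadline becomes 28 December 2026 (Monday).
Add the 15 calendar-day extension to 28 December 2026: 12 January 2027.
12 January 2027 (Tuesday) is already a business day.
Final deadline: 12 January 2027.

12 January 2027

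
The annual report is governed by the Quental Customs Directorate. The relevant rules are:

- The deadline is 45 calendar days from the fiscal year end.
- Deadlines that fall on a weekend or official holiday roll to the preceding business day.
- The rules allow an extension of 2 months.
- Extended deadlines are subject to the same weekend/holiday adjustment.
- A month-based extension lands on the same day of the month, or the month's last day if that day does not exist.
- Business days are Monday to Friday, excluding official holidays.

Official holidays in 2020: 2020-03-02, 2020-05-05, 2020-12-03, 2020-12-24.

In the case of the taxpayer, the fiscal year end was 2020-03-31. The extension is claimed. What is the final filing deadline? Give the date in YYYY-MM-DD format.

45 calendar days after 2020-03-31 is 2020-05-15.
2020-05-15 (Friday) is already a business day.
Applying the 2 months extension: 2 months after 2020-05-15 is 2020-07-15.
2020-07-15 (Wednesday) is already a business day.
So the filing is due 2020-07-15.

2020-07-15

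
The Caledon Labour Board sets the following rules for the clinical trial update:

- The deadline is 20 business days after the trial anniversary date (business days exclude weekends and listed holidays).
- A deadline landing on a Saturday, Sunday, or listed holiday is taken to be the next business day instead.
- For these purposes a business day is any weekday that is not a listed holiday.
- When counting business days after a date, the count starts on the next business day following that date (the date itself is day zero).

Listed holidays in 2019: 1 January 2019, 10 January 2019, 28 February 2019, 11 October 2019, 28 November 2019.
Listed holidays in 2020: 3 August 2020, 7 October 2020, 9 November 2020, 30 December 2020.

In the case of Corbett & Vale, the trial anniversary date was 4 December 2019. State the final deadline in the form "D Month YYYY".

1 January 2020

Starting the day after 4 December 2019 and counting 20 business days lands on 1 January 2020.
1 January 2020 (Wednesday) is already a business day.
The final due date is 1 January 2020.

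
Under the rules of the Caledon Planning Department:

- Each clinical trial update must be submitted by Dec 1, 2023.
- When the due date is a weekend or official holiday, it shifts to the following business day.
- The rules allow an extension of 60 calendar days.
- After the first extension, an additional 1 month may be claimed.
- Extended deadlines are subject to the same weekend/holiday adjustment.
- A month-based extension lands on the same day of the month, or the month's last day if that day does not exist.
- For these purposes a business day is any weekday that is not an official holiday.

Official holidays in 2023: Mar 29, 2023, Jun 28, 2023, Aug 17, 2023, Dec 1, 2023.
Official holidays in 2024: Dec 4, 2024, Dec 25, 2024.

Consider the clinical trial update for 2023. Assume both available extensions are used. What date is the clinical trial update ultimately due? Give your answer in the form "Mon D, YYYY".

Mar 4, 2024

The stated deadline is Dec 1, 2023.
Dec 1, 2023 falls on a listed holiday. Rolling to the next business day gives Dec 4, 2023, a Monday.
The 60-calendar-day extension moves the deadline from Dec 4, 2023 to Feb 2, 2024.
Feb 2, 2024 (Friday) is already a business day.
Applying the 1 month extension: 1 month after Feb 2, 2024 is Mar 2, 2024.
Mar 2, 2024 is a Saturday; the next business day is Mar 4, 2024 (Monday).
So the filing is due Mar 4, 2024.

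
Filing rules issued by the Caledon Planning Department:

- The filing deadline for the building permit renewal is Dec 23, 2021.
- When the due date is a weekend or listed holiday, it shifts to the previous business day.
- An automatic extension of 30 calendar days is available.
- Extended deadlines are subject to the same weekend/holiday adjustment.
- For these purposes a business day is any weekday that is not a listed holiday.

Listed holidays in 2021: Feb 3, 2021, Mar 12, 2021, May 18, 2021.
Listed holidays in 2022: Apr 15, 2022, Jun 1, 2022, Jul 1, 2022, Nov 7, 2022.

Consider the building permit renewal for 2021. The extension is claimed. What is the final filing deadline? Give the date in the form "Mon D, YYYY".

Jan 21, 2022

The statutory due date is Dec 23, 2021.
Dec 23, 2021 is a Thursday and not a listed holiday, so it stands.
The 30-calendar-day extension moves the deadline from Dec 23, 2021 to Jan 22, 2022.
Because Jan 22, 2022 is a Saturday, the deadline becomes Jan 21, 2022 (Friday).
Deadline: Jan 21, 2022.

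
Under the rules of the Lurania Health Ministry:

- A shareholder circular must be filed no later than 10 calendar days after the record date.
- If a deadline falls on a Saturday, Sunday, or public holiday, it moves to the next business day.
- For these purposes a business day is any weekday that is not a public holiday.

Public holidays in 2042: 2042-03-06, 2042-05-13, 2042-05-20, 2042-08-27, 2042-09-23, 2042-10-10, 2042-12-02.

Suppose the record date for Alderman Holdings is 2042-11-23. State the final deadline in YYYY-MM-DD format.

10 calendar days after 2042-11-23 is 2042-12-03.
Since 2042-12-03 is a Wednesday and not a holiday, the date is unchanged.
So the filing is due 2042-12-03.

2042-12-03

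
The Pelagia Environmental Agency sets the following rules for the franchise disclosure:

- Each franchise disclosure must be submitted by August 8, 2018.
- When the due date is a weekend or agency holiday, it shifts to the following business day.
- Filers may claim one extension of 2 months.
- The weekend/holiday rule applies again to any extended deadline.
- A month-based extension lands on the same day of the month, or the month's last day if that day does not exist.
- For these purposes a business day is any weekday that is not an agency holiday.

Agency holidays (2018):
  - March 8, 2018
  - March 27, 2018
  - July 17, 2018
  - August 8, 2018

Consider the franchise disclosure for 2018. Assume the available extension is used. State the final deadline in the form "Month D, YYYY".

October 9, 2018

The stated deadline is August 8, 2018.
August 8, 2018 falls on a listed holiday. Rolling to the next business day gives August 9, 2018, a Thursday.
Applying the 2 months extension: 2 months after August 9, 2018 is October 9, 2018.
October 9, 2018 falls on a Tuesday, which is a business day, so no adjustment is needed.
So the filing is due October 9, 2018.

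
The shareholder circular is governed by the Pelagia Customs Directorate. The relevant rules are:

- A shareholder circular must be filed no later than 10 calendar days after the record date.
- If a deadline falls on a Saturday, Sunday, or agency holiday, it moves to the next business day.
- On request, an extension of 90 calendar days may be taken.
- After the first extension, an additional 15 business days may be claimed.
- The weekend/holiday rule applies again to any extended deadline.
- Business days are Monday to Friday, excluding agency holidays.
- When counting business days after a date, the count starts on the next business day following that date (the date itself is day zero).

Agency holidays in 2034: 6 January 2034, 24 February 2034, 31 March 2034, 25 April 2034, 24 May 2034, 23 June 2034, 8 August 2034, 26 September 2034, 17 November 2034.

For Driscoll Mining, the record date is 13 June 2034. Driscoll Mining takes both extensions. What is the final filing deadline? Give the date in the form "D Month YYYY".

10 calendar days after 13 June 2034 is 23 June 2034.
23 June 2034 is a listed holiday, so it moves to the next business day, 26 June 2034 (Monday).
Add the 90 calendar-day extension to 26 June 2034: 24 September 2034.
24 September 2034 is a Sunday; the next business day is 25 September 2034 (Monday).
The 15-business-day extension runs from 25 September 2034 to 17 October 2034.
17 October 2034 falls on a Tuesday, which is a business day, so no adjustment is needed.
So the filing is due 17 October 2034.

17 October 2034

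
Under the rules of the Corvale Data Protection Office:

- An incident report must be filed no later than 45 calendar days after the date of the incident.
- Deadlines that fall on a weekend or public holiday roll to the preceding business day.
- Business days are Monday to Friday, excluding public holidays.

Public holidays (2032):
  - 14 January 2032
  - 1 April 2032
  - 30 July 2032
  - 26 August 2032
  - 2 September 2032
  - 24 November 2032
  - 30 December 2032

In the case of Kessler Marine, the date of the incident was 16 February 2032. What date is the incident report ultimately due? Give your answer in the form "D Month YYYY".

31 March 2032

Adding 45 calendar days to 16 February 2032 gives 1 April 2032.
1 April 2032 is a listed holiday; the preceding business day is 31 March 2032 (Wednesday).
The final due date is 31 March 2032.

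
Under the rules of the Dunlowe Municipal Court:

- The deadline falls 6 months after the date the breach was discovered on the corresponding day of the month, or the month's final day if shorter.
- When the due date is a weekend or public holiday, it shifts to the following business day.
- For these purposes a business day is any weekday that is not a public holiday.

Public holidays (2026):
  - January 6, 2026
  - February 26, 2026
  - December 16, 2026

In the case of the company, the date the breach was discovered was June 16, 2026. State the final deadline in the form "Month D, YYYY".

December 17, 2026

6 months from June 16, 2026 is December 16, 2026.
December 16, 2026 is a listed holiday, so it moves to the next business day, December 17, 2026 (Thursday).
The final due date is December 17, 2026.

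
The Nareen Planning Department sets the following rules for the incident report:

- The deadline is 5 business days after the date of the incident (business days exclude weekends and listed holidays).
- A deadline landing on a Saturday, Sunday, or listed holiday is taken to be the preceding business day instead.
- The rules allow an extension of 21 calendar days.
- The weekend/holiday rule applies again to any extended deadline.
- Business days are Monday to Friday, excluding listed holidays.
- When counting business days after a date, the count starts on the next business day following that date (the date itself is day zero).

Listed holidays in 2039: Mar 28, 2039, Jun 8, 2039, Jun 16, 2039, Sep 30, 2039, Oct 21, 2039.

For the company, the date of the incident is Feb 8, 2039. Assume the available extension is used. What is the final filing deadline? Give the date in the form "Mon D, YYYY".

5 business days after Feb 8, 2039, excluding weekends and holidays, is Feb 15, 2039.
Feb 15, 2039 falls on a Tuesday, which is a business day, so no adjustment is needed.
With the 21-day extension, Feb 15, 2039 becomes Mar 8, 2039.
Mar 8, 2039 is a Tuesday and not a listed holiday, so it stands.
Final deadline: Mar 8, 2039.

Mar 8, 2039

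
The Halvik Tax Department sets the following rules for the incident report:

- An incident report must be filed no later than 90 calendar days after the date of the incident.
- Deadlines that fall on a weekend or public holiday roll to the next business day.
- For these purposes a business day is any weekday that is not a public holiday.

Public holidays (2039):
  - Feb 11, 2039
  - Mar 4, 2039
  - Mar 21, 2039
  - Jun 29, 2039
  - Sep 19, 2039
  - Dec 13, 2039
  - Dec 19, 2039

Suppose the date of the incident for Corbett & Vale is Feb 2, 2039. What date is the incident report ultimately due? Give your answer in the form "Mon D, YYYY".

May 3, 2039

90 calendar days after Feb 2, 2039 is May 3, 2039.
May 3, 2039 (Tuesday) is already a business day.
Final deadline: May 3, 2039.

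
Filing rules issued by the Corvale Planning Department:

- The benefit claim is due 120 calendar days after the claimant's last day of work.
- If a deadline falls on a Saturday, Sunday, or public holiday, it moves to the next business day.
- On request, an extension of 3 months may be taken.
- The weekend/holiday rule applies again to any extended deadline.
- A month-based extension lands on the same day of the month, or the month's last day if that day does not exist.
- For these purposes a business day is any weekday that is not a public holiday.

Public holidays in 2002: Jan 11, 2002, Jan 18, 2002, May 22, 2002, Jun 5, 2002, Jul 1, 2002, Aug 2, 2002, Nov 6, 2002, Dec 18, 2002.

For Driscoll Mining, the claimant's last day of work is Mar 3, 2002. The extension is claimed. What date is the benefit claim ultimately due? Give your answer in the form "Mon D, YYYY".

120 calendar days after Mar 3, 2002 is Jul 1, 2002.
Jul 1, 2002 is a listed holiday; the next business day is Jul 2, 2002 (Tuesday).
Add 3 months to Jul 2, 2002: Oct 2, 2002.
Oct 2, 2002 falls on a Wednesday, which is a business day, so no adjustment is needed.
The final due date is Oct 2, 2002.

Oct 2, 2002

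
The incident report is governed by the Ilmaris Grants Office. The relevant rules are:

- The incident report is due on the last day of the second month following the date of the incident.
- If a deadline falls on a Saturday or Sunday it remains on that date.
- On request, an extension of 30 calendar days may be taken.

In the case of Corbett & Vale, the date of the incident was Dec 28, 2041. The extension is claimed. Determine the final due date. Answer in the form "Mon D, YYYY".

Mar 30, 2042

The second month after Dec 28, 2041 is February 2042, whose last day is Feb 28, 2042.
No adjustment is made for weekends or holidays, so Feb 28, 2042 stands.
Applying the 30-calendar-day extension: Feb 28, 2042 + 30 days = Mar 30, 2042.
Mar 30, 2042 falls on a Sunday. The rules make no weekend/holiday allowance, so it remains Mar 30, 2042.
The final due date is Mar 30, 2042.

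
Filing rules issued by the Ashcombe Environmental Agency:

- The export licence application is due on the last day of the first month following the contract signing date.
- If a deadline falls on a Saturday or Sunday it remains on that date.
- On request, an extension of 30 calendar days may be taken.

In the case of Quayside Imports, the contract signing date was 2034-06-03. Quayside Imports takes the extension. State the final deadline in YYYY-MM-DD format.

1 month after 2034-06-03 is July 2034; that month ends on 2034-07-31.
2034-07-31 falls on a Monday. The rules make no weekend/holiday allowance, so it remains 2034-07-31.
The 30-calendar-day extension moves the deadline from 2034-07-31 to 2034-08-30.
No adjustment is made for weekends or holidays, so 2034-08-30 stands.
Final deadline: 2034-08-30.

2034-08-30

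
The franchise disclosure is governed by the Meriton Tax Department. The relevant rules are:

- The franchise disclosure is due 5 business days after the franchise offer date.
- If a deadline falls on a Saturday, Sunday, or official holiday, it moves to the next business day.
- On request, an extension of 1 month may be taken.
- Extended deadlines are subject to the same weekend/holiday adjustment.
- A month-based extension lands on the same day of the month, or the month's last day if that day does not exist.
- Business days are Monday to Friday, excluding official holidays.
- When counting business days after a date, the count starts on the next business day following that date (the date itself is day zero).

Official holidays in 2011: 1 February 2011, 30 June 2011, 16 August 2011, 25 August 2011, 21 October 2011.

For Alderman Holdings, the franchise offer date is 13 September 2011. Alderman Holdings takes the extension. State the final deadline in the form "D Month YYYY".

Starting the day after 13 September 2011 and counting 5 business days lands on 20 September 2011.
20 September 2011 falls on a Tuesday, which is a business day, so no adjustment is needed.
The 1 month extension carries 20 September 2011 to 20 October 2011.
20 October 2011 falls on a Thursday, which is a business day, so no adjustment is needed.
Final deadline: 20 October 2011.

20 October 2011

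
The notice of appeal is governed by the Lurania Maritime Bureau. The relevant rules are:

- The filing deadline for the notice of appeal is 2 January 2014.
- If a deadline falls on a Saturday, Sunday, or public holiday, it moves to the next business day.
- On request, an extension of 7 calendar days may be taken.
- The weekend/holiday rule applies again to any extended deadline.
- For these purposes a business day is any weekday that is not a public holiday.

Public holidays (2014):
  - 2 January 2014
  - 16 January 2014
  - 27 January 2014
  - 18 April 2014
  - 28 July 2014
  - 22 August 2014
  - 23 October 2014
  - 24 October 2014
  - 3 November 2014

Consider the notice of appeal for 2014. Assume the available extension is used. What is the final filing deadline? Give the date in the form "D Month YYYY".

The stated deadline is 2 January 2014.
2 January 2014 falls on a listed holiday. Rolling to the next business day gives 3 January 2014, a Friday.
Applying the 7-calendar-day extension: 3 January 2014 + 7 days = 10 January 2014.
10 January 2014 falls on a Friday, which is a business day, so no adjustment is needed.
So the filing is due 10 January 2014.

10 January 2014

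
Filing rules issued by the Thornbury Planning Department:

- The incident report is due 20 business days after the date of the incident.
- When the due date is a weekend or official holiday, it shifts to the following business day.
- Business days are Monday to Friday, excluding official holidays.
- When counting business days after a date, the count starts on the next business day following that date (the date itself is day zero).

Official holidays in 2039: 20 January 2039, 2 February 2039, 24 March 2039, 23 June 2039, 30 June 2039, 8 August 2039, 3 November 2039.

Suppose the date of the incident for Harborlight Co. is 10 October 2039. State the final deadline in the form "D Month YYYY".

8 November 2039

Counting 20 business days after 10 October 2039 (skipping weekends and listed holidays) reaches 8 November 2039.
Since 8 November 2039 is a Tuesday and not a holiday, the date is unchanged.
Deadline: 8 November 2039.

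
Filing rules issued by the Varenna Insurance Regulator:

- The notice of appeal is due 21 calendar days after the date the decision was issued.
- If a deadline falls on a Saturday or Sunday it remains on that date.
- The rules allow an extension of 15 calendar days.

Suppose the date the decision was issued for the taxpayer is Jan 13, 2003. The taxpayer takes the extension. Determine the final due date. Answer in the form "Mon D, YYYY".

Feb 18, 2003

Adding 21 calendar days to Jan 13, 2003 gives Feb 3, 2003.
No adjustment is made for weekends or holidays, so Feb 3, 2003 stands.
With the 15-day extension, Feb 3, 2003 becomes Feb 18, 2003.
Feb 18, 2003 falls on a Tuesday. The rules make no weekend/holiday allowance, so it remains Feb 18, 2003.
Deadline: Feb 18, 2003.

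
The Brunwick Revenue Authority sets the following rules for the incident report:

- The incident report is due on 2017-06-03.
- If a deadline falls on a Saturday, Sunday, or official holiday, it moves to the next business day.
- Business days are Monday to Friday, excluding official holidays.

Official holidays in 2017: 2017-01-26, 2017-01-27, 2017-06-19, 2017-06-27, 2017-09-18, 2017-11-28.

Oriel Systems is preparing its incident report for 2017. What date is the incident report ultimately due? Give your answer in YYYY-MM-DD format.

2017-06-05

The stated deadline is 2017-06-03.
2017-06-03 is a Saturday; the next business day is 2017-06-05 (Monday).
Final deadline: 2017-06-05.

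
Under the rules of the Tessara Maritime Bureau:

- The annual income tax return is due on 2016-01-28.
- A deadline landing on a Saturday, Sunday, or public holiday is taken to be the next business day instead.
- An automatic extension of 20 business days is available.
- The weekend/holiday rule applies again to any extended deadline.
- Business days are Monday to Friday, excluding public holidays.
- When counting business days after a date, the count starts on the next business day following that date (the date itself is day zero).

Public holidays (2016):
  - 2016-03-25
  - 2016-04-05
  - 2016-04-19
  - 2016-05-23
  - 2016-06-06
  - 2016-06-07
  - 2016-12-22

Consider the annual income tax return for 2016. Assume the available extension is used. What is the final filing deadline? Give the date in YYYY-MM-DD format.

2016-02-25

The stated deadline is 2016-01-28.
2016-01-28 is a Thursday and not a listed holiday, so it stands.
Counting 20 further business days from 2016-01-28 reaches 2016-02-25.
2016-02-25 is a Thursday and not a listed holiday, so it stands.
The final due date is 2016-02-25.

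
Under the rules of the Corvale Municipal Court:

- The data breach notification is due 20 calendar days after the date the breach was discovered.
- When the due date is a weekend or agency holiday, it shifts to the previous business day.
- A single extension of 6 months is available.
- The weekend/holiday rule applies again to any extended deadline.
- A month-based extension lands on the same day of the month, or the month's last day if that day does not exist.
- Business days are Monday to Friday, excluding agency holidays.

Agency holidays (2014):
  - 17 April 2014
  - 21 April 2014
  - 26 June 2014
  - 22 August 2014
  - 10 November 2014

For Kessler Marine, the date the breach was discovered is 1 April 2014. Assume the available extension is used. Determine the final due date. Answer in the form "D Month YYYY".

17 October 2014

Trigger date 1 April 2014 + 20 calendar days = 21 April 2014.
21 April 2014 is a listed holiday; the preceding business day is 18 April 2014 (Friday).
Add 6 months to 18 April 2014: 18 October 2014.
Because 18 October 2014 is a Saturday, the deadline becomes 17 October 2014 (Friday).
Final deadline: 17 October 2014.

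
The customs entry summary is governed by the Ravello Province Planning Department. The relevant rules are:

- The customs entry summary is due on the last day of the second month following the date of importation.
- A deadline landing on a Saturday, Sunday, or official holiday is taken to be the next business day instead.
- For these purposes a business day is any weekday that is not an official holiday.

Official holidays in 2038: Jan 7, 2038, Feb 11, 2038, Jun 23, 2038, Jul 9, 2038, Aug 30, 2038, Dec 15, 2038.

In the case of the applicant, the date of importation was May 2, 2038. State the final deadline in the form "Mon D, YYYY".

Aug 2, 2038

The second month after May 2, 2038 is July 2038, whose last day is Jul 31, 2038.
Jul 31, 2038 is a Saturday; the next business day is Aug 2, 2038 (Monday).
Deadline: Aug 2, 2038.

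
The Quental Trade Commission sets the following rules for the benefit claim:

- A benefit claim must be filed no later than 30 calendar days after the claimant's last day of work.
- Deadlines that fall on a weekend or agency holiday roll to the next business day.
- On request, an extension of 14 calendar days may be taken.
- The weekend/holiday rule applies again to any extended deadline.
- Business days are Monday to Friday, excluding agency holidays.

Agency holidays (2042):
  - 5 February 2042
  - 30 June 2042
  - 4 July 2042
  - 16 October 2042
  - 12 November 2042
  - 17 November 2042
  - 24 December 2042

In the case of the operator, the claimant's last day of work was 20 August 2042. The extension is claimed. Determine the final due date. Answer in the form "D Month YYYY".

3 October 2042

Trigger date 20 August 2042 + 30 calendar days = 19 September 2042.
19 September 2042 is a Friday and not a listed holiday, so it stands.
The 14-calendar-day extension moves the deadline from 19 September 2042 to 3 October 2042.
3 October 2042 is a Friday and not a listed holiday, so it stands.
The final due date is 3 October 2042.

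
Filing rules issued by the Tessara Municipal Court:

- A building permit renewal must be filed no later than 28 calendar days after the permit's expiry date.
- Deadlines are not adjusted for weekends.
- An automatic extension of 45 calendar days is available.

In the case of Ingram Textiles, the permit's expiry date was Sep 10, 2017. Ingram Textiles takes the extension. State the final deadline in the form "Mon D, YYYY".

Nov 22, 2017

From Sep 10, 2017, 28 calendar days later is Oct 8, 2017.
No adjustment is made for weekends or holidays, so Oct 8, 2017 stands.
The 45-calendar-day extension moves the deadline from Oct 8, 2017 to Nov 22, 2017.
No adjustment is made for weekends or holidays, so Nov 22, 2017 stands.
Deadline: Nov 22, 2017.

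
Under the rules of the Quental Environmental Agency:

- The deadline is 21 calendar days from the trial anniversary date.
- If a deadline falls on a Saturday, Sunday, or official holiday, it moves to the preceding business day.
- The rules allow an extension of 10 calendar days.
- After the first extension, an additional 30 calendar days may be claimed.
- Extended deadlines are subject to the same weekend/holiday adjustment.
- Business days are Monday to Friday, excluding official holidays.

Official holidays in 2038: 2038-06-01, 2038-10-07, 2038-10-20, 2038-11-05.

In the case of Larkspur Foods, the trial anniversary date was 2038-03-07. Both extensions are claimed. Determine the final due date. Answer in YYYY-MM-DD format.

Adding 21 calendar days to 2038-03-07 gives 2038-03-28.
2038-03-28 is a Sunday; the preceding business day is 2038-03-26 (Friday).
Applying the 10-calendar-day extension: 2038-03-26 + 10 days = 2038-04-05.
Since 2038-04-05 is a Monday and not a holiday, the date is unchanged.
The 30-calendar-day extension moves the deadline from 2038-04-05 to 2038-05-05.
2038-05-05 is a Wednesday and not a listed holiday, so it stands.
So the filing is due 2038-05-05.

2038-05-05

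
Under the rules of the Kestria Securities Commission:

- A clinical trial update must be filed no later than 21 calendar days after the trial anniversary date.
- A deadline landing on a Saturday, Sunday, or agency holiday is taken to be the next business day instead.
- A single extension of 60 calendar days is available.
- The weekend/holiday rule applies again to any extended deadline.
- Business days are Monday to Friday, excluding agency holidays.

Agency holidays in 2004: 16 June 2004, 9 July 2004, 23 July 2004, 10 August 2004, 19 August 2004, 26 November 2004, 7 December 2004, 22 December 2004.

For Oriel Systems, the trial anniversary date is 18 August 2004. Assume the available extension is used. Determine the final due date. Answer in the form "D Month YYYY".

From 18 August 2004, 21 calendar days later is 8 September 2004.
8 September 2004 is a Wednesday and not a listed holiday, so it stands.
Add the 60 calendar-day extension to 8 September 2004: 7 November 2004.
Because 7 November 2004 is a Sunday, the deadline becomes 8 November 2004 (Monday).
The final due date is 8 November 2004.

8 November 2004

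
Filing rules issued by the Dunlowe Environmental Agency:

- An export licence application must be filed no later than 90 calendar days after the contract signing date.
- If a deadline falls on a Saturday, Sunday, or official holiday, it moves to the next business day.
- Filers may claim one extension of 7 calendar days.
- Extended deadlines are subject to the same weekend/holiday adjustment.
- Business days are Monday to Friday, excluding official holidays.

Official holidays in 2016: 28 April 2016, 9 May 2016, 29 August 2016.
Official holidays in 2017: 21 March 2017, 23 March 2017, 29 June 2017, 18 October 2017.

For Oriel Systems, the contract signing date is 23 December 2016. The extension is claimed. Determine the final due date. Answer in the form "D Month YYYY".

90 calendar days after 23 December 2016 is 23 March 2017.
23 March 2017 falls on a listed holiday. Rolling to the next business day gives 24 March 2017, a Friday.
Add the 7 calendar-day extension to 24 March 2017: 31 March 2017.
31 March 2017 falls on a Friday, which is a business day, so no adjustment is needed.
The final due date is 31 March 2017.

31 March 2017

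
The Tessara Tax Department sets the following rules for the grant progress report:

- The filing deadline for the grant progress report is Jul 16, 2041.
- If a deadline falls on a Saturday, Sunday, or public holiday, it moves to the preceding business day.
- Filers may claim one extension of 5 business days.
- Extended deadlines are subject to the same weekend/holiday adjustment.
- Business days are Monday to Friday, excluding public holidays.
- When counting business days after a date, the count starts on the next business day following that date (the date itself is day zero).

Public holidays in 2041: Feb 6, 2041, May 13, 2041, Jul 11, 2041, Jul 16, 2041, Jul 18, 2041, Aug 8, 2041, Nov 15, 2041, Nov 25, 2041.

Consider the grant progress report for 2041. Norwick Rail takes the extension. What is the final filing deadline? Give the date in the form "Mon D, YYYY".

The stated deadline is Jul 16, 2041.
Jul 16, 2041 is a listed holiday, so it moves to the preceding business day, Jul 15, 2041 (Monday).
The 5-business-day extension runs from Jul 15, 2041 to Jul 24, 2041.
Jul 24, 2041 (Wednesday) is already a business day.
The final due date is Jul 24, 2041.

Jul 24, 2041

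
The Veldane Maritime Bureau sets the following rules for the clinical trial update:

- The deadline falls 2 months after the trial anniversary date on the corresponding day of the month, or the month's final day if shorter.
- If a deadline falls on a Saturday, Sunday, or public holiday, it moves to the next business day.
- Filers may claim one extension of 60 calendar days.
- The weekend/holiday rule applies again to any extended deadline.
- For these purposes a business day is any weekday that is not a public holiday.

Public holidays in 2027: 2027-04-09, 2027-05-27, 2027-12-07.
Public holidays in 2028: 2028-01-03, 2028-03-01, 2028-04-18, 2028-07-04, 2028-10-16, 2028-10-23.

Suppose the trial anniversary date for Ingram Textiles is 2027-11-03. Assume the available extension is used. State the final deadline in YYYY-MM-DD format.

2028-03-06

2 months after 2027-11-03, on the same day of the month, is 2028-01-03.
Because 2028-01-03 is a listed holiday, the deadline becomes 2028-01-04 (Tuesday).
Add the 60 calendar-day extension to 2028-01-04: 2028-03-04.
2028-03-04 is a Saturday; the next business day is 2028-03-06 (Monday).
Deadline: 2028-03-06.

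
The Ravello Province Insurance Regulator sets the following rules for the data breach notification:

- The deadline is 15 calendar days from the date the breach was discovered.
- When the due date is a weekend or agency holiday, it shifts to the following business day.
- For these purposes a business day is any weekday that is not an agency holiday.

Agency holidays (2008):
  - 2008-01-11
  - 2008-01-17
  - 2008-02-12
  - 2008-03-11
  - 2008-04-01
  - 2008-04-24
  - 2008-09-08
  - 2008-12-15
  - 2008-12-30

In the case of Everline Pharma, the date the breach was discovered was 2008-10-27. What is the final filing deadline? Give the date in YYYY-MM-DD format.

2008-11-11

Adding 15 calendar days to 2008-10-27 gives 2008-11-11.
2008-11-11 is a Tuesday and not a listed holiday, so it stands.
Final deadline: 2008-11-11.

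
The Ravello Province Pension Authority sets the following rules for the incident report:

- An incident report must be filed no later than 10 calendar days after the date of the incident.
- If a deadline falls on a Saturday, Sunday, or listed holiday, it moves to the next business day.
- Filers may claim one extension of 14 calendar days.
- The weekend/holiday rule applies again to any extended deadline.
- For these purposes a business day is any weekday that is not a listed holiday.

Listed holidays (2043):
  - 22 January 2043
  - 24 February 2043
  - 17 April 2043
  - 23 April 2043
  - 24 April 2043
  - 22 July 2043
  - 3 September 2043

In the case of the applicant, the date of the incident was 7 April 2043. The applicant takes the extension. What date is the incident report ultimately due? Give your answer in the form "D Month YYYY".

From 7 April 2043, 10 calendar days later is 17 April 2043.
17 April 2043 is a listed holiday, so it moves to the next business day, 20 April 2043 (Monday).
Applying the 14-calendar-day extension: 20 April 2043 + 14 days = 4 May 2043.
Since 4 May 2043 is a Monday and not a holiday, the date is unchanged.
The final due date is 4 May 2043.

4 May 2043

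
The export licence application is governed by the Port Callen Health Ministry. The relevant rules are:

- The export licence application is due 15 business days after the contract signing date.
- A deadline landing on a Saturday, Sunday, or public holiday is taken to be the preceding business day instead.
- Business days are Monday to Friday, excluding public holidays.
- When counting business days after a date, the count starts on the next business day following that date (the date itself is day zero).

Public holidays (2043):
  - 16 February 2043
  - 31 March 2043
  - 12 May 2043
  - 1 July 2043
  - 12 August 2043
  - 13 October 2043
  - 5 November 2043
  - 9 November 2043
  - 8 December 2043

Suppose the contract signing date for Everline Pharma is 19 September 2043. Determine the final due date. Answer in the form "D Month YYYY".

Counting 15 business days after 19 September 2043 (skipping weekends and listed holidays) reaches 9 October 2043.
Since 9 October 2043 is a Friday and not a holiday, the date is unchanged.
So the filing is due 9 October 2043.

9 October 2043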